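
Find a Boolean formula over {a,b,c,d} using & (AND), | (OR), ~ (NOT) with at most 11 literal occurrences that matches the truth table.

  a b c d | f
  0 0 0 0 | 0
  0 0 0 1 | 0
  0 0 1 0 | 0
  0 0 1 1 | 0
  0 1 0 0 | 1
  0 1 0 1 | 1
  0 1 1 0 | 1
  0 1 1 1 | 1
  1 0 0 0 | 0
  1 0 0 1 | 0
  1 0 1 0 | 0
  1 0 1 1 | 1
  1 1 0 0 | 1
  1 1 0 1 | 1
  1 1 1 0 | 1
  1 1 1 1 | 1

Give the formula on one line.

(b | (a & (((a & (c & d)) | (b & ~c)) | ~a)))

  (c & d) = 0001000100010001
  (a & (c & d)) = 0000000000010001
  ~c = 1100110011001100
  (b & ~c) = 0000110000001100
  ((a & (c & d)) | (b & ~c)) = 0000110000011101
  ~a = 1111111100000000
  (((a & (c & d)) | (b & ~c)) | ~a) = 1111111100011101
  (a & (((a & (c & d)) | (b & ~c)) | ~a)) = 0000000000011101
  (b | (a & (((a & (c & d)) | (b & ~c)) | ~a))) = 0000111100011111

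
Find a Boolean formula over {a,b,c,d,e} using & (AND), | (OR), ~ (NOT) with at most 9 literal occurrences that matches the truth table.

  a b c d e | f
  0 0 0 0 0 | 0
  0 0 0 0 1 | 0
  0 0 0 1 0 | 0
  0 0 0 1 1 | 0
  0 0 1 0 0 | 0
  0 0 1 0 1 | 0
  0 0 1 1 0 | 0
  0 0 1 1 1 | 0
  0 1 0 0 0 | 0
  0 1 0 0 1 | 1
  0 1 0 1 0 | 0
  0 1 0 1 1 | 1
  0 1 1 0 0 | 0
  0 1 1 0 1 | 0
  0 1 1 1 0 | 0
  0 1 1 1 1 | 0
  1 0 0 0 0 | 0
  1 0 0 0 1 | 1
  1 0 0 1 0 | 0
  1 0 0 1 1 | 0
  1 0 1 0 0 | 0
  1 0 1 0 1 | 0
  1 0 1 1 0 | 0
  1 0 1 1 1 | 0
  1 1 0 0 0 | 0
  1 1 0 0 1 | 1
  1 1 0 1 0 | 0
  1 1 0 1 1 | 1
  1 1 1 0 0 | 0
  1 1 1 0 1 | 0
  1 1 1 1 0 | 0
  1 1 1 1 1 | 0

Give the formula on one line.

  ~c = 11110000111100001111000011110000
  (~c & e) = 01010000010100000101000001010000
  ~e = 10101010101010101010101010101010
  (~e | b) = 10101010111111111010101011111111
  ~d = 11001100110011001100110011001100
  (a & ~d) = 00000000000000001100110011001100
  ((~e | b) | (a & ~d)) = 10101010111111111110111011111111
  ((~c & e) & ((~e | b) | (a & ~d))) = 00000000010100000100000001010000

((~c & e) & ((~e | b) | (a & ~d)))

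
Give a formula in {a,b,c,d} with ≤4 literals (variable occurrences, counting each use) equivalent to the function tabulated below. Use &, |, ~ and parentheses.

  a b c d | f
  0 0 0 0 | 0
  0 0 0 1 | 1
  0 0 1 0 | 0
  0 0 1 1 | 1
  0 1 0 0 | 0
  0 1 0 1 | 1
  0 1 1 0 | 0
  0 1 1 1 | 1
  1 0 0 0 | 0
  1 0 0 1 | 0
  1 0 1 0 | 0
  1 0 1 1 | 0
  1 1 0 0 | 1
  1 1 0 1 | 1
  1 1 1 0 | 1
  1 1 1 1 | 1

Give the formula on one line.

  (d | a) = 0101010111111111
  ~a = 1111111100000000
  (b | ~a) = 1111111100001111
  ((d | a) & (b | ~a)) = 0101010100001111

((d | a) & (b | ~a))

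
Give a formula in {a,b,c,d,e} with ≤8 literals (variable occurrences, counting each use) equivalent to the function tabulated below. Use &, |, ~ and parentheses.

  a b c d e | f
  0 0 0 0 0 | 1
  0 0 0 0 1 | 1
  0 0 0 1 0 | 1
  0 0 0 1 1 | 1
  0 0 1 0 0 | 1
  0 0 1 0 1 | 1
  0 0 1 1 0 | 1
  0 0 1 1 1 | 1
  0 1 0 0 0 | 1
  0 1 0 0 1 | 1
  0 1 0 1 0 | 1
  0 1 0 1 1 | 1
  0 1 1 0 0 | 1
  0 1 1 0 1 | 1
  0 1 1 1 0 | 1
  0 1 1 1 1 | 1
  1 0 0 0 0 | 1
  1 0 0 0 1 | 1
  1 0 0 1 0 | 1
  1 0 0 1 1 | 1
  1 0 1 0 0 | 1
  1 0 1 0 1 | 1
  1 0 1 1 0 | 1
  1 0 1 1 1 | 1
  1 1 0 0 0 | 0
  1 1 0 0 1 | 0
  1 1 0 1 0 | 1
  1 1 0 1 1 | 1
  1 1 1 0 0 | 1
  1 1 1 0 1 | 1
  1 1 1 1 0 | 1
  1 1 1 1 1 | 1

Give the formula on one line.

((c | ~b) | (d | (~a & b)))

  ~b = 11111111000000001111111100000000
  (c | ~b) = 11111111000011111111111100001111
  ~a = 11111111111111110000000000000000
  (~a & b) = 00000000111111110000000000000000
  (d | (~a & b)) = 00110011111111110011001100110011
  ((c | ~b) | (d | (~a & b))) = 11111111111111111111111100111111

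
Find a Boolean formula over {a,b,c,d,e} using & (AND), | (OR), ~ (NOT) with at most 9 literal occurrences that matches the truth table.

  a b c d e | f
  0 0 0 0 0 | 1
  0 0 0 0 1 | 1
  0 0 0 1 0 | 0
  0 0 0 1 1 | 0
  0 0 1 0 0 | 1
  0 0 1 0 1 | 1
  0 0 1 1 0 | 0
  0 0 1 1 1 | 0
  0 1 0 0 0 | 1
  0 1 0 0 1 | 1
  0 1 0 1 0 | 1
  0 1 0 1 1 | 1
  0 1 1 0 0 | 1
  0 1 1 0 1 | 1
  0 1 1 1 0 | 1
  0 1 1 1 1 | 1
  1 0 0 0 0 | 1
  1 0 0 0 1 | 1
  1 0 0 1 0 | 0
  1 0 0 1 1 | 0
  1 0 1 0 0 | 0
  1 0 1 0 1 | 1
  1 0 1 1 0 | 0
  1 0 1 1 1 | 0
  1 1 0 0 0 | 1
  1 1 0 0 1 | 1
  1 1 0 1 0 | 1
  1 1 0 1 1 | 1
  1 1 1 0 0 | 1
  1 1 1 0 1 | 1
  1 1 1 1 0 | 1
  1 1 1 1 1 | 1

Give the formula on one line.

(((~b & ~d) & (b | (((a | ~c) & e) | (~a | ~c)))) | b)

  ~b = 11111111000000001111111100000000
  ~d = 11001100110011001100110011001100
  (~b & ~d) = 11001100000000001100110000000000
  ~c = 11110000111100001111000011110000
  (a | ~c) = 11110000111100001111111111111111
  ((a | ~c) & e) = 01010000010100000101010101010101
  ~a = 11111111111111110000000000000000
  (~a | ~c) = 11111111111111111111000011110000
  (((a | ~c) & e) | (~a | ~c)) = 11111111111111111111010111110101
  (b | (((a | ~c) & e) | (~a | ~c))) = 11111111111111111111010111111111
  ((~b & ~d) & (b | (((a | ~c) & e) | (~a | ~c)))) = 11001100000000001100010000000000
  (((~b & ~d) & (b | (((a | ~c) & e) | (~a | ~c)))) | b) = 11001100111111111100010011111111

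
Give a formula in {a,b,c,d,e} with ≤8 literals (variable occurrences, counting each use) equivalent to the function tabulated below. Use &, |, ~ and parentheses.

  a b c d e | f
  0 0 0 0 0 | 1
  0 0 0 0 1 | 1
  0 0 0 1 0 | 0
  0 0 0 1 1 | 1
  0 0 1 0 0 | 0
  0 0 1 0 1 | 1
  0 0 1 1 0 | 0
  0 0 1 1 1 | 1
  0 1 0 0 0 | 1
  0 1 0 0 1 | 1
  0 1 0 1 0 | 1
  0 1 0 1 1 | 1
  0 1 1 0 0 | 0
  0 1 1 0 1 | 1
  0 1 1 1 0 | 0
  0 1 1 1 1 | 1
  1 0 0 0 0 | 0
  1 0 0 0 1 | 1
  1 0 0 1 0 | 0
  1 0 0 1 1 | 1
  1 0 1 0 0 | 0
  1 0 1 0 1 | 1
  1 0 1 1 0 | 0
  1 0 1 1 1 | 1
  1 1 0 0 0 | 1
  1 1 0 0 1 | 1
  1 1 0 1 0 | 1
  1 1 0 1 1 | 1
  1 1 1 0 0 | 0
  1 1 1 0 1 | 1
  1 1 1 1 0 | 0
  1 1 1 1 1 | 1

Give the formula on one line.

((e | ~c) & ((e | (~a & ~d)) | b))

  ~c = 11110000111100001111000011110000
  (e | ~c) = 11110101111101011111010111110101
  ~a = 11111111111111110000000000000000
  ~d = 11001100110011001100110011001100
  (~a & ~d) = 11001100110011000000000000000000
  (e | (~a & ~d)) = 11011101110111010101010101010101
  ((e | (~a & ~d)) | b) = 11011101111111110101010111111111
  ((e | ~c) & ((e | (~a & ~d)) | b)) = 11010101111101010101010111110101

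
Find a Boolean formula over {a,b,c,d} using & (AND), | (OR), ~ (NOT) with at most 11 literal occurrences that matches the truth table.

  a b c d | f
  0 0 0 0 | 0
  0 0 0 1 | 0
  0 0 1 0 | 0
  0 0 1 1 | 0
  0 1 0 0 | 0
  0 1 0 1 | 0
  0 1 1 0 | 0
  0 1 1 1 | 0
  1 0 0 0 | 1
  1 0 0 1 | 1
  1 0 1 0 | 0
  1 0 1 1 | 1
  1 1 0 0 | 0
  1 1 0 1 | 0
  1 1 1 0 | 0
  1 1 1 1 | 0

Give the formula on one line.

((~a | (a & ~b)) & (((a & ~b) & ~c) | (d & a)))

  ~a = 1111111100000000
  ~b = 1111000011110000
  (a & ~b) = 0000000011110000
  (~a | (a & ~b)) = 1111111111110000
  ~c = 1100110011001100
  ((a & ~b) & ~c) = 0000000011000000
  (d & a) = 0000000001010101
  (((a & ~b) & ~c) | (d & a)) = 0000000011010101
  ((~a | (a & ~b)) & (((a & ~b) & ~c) | (d & a))) = 0000000011010000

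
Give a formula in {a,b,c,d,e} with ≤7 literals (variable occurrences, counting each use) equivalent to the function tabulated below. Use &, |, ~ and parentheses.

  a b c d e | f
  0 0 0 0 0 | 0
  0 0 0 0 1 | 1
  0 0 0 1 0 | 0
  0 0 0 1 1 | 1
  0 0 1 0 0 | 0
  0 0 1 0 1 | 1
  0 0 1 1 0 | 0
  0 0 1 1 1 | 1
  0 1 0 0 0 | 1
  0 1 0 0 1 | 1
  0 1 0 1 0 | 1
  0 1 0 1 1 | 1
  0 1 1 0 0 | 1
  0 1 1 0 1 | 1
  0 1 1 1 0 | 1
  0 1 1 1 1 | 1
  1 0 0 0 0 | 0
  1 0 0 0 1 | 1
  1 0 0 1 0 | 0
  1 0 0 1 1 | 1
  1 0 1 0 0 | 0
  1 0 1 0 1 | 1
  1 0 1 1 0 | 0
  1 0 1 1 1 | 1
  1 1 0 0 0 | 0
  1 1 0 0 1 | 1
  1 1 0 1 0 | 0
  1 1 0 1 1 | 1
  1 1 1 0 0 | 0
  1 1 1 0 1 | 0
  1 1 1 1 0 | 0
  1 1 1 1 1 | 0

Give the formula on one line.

((b & ~a) | ((~c & e) | (~b & e)))

  ~a = 11111111111111110000000000000000
  (b & ~a) = 00000000111111110000000000000000
  ~c = 11110000111100001111000011110000
  (~c & e) = 01010000010100000101000001010000
  ~b = 11111111000000001111111100000000
  (~b & e) = 01010101000000000101010100000000
  ((~c & e) | (~b & e)) = 01010101010100000101010101010000
  ((b & ~a) | ((~c & e) | (~b & e))) = 01010101111111110101010101010000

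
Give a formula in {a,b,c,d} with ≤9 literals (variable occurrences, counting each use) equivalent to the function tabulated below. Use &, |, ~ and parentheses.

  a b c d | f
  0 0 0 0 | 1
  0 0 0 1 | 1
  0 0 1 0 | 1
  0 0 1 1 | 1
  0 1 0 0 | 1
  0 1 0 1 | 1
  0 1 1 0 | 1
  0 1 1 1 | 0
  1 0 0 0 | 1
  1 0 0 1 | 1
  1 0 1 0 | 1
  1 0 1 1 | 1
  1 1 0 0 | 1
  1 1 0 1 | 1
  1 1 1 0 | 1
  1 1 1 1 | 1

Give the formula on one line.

  ~c = 1100110011001100
  (d & ~c) = 0100010001000100
  (~c | b) = 1100111111001111
  ~d = 1010101010101010
  ((~c | b) & ~d) = 1000101010001010
  ((d & ~c) | ((~c | b) & ~d)) = 1100111011001110
  (((d & ~c) | ((~c | b) & ~d)) | a) = 1100111011111111
  ~b = 1111000011110000
  (~d | ~b) = 1111101011111010
  ((((d & ~c) | ((~c | b) & ~d)) | a) | (~d | ~b)) = 1111111011111111

((((d & ~c) | ((~c | b) & ~d)) | a) | (~d | ~b))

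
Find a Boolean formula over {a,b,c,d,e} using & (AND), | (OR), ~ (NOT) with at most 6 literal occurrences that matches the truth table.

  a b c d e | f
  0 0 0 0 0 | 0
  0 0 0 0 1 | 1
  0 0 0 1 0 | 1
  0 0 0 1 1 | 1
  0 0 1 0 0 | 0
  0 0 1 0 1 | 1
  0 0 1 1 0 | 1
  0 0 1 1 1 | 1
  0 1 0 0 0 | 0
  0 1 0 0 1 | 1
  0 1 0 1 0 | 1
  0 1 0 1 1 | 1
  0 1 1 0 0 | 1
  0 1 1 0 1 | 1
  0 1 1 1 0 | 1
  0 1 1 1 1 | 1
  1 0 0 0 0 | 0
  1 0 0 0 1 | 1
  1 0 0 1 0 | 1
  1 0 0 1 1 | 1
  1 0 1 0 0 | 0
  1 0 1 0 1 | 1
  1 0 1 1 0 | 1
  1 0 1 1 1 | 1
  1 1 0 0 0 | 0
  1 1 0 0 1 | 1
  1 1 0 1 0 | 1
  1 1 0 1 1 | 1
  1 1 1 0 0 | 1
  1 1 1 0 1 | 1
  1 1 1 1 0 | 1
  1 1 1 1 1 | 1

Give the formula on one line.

((e | d) | (b & c))

  (e | d) = 01110111011101110111011101110111
  (b & c) = 00000000000011110000000000001111
  ((e | d) | (b & c)) = 01110111011111110111011101111111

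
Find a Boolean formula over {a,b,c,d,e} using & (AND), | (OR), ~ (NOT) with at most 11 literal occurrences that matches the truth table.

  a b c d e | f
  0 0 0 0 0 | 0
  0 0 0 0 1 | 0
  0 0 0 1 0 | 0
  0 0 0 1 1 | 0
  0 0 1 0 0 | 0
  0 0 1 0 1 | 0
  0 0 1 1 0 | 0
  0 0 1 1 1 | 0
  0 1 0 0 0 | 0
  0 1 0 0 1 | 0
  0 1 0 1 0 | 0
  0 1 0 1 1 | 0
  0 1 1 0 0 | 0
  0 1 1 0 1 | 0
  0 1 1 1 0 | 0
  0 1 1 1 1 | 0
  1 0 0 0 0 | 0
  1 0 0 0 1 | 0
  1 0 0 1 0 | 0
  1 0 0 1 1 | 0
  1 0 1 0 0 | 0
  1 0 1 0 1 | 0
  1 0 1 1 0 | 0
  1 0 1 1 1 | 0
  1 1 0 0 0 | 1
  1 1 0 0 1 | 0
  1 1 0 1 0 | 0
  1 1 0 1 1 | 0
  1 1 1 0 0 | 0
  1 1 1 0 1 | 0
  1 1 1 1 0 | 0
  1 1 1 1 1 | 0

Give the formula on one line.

  ~e = 10101010101010101010101010101010
  ~b = 11111111000000001111111100000000
  (~e | ~b) = 11111111101010101111111110101010
  ~d = 11001100110011001100110011001100
  (b & ~d) = 00000000110011000000000011001100
  ~c = 11110000111100001111000011110000
  (c | b) = 00001111111111110000111111111111
  (~c & (c | b)) = 00000000111100000000000011110000
  ((~c & (c | b)) & a) = 00000000000000000000000011110000
  ((b & ~d) & ((~c & (c | b)) & a)) = 00000000000000000000000011000000
  ((~e | ~b) & ((b & ~d) & ((~c & (c | b)) & a))) = 00000000000000000000000010000000

((~e | ~b) & ((b & ~d) & ((~c & (c | b)) & a)))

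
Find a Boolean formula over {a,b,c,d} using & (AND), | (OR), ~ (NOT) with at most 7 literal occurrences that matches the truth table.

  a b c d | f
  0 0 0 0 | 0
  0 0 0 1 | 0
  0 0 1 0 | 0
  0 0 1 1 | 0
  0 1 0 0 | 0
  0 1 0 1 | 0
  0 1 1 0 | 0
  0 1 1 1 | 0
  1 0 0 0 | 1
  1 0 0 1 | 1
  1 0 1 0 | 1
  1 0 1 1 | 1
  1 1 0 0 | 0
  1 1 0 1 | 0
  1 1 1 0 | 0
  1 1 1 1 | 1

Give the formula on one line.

  ~b = 1111000011110000
  (~b | c) = 1111001111110011
  ~a = 1111111100000000
  ((~b | c) | ~a) = 1111111111110011
  (~b | d) = 1111010111110101
  (a & (~b | d)) = 0000000011110101
  (((~b | c) | ~a) & (a & (~b | d))) = 0000000011110001

(((~b | c) | ~a) & (a & (~b | d)))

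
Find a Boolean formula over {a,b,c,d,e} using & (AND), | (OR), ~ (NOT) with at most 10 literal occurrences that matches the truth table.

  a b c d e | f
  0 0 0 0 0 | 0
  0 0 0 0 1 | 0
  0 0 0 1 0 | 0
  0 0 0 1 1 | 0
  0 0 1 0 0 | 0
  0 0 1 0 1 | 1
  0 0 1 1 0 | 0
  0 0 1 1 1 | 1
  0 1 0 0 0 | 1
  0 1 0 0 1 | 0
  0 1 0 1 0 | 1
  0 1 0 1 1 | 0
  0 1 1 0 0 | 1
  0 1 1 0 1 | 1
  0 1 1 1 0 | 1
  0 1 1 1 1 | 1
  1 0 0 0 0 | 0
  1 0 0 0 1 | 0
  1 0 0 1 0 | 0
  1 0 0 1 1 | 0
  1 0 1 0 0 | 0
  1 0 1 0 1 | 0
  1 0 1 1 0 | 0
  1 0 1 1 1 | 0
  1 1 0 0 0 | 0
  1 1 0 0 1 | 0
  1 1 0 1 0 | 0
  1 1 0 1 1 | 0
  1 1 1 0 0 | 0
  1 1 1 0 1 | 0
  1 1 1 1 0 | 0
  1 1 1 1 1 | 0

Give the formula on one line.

  (a | b) = 00000000111111111111111111111111
  ~b = 11111111000000001111111100000000
  (~b & e) = 01010101000000000101010100000000
  ((a | b) | (~b & e)) = 01010101111111111111111111111111
  ~c = 11110000111100001111000011110000
  ~e = 10101010101010101010101010101010
  (~c & ~e) = 10100000101000001010000010100000
  (c | (~c & ~e)) = 10101111101011111010111110101111
  (((a | b) | (~b & e)) & (c | (~c & ~e))) = 00000101101011111010111110101111
  ~a = 11111111111111110000000000000000
  ((((a | b) | (~b & e)) & (c | (~c & ~e))) & ~a) = 00000101101011110000000000000000

((((a | b) | (~b & e)) & (c | (~c & ~e))) & ~a)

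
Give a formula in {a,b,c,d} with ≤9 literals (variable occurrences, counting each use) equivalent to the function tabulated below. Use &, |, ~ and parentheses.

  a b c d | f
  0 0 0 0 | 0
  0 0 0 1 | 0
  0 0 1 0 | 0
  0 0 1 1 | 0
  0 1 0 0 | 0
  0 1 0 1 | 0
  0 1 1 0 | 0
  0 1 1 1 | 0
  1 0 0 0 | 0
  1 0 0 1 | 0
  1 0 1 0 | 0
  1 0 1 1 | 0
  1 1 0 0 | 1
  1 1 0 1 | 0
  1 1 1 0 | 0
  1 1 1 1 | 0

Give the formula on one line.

  ~d = 1010101010101010
  (~d & b) = 0000101000001010
  (a & ~d) = 0000000010101010
  ((~d & b) & (a & ~d)) = 0000000000001010
  ~c = 1100110011001100
  (d & c) = 0001000100010001
  (b | (d & c)) = 0001111100011111
  (~c & (b | (d & c))) = 0000110000001100
  (((~d & b) & (a & ~d)) & (~c & (b | (d & c)))) = 0000000000001000

(((~d & b) & (a & ~d)) & (~c & (b | (d & c))))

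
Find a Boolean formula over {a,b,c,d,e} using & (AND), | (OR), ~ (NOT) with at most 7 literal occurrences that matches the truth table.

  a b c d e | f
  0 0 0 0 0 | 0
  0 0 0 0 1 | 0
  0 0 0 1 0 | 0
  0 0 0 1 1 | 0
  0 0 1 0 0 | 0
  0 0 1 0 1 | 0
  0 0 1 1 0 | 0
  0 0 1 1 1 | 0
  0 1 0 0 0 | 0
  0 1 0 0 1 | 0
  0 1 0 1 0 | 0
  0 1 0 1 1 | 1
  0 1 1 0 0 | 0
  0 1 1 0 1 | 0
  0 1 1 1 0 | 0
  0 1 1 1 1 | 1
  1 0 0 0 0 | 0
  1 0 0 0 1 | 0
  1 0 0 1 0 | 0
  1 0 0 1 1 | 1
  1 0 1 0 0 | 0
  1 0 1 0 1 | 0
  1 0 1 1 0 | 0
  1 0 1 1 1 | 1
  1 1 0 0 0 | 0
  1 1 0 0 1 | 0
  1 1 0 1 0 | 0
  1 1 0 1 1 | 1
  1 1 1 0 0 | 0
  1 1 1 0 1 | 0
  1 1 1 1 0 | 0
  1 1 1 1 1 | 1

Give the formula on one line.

  (b | a) = 00000000111111111111111111111111
  (d & e) = 00010001000100010001000100010001
  ((b | a) & (d & e)) = 00000000000100010001000100010001

((b | a) & (d & e))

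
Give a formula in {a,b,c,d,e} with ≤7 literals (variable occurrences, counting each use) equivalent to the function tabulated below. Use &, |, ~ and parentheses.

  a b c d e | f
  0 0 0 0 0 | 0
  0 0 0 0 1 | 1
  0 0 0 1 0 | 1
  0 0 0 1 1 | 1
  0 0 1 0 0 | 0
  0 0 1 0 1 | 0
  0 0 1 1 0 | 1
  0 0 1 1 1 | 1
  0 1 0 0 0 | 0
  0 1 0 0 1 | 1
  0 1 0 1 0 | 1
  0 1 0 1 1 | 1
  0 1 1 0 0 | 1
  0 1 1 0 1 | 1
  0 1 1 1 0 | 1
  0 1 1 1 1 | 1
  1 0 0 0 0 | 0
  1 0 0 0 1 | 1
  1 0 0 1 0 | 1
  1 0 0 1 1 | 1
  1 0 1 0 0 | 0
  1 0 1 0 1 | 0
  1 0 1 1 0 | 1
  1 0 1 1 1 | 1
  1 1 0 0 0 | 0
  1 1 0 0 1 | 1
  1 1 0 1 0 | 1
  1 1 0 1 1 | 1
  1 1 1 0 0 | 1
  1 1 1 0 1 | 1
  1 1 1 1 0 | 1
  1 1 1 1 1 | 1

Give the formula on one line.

  ~c = 11110000111100001111000011110000
  (~c & e) = 01010000010100000101000001010000
  (b & c) = 00000000000011110000000000001111
  (d | (b & c)) = 00110011001111110011001100111111
  ((~c & e) | (d | (b & c))) = 01110011011111110111001101111111

((~c & e) | (d | (b & c)))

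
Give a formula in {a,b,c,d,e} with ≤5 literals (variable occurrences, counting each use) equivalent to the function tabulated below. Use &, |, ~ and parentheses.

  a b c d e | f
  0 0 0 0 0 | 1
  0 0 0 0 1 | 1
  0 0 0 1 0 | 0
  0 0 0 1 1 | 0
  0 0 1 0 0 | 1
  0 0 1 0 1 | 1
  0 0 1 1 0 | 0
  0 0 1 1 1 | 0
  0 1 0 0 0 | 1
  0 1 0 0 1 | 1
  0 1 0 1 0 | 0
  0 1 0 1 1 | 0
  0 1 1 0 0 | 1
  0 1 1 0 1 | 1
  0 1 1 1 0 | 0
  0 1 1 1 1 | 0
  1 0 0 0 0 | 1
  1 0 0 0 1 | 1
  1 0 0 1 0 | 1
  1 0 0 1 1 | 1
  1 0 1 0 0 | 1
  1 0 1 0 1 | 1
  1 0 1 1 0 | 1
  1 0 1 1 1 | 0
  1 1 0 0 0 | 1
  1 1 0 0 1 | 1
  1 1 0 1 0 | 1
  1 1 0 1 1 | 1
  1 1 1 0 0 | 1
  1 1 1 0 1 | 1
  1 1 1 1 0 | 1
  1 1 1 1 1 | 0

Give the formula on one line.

  ~e = 10101010101010101010101010101010
  ~c = 11110000111100001111000011110000
  (~e | ~c) = 11111010111110101111101011111010
  (a & (~e | ~c)) = 00000000000000001111101011111010
  ~d = 11001100110011001100110011001100
  ((a & (~e | ~c)) | ~d) = 11001100110011001111111011111110

((a & (~e | ~c)) | ~d)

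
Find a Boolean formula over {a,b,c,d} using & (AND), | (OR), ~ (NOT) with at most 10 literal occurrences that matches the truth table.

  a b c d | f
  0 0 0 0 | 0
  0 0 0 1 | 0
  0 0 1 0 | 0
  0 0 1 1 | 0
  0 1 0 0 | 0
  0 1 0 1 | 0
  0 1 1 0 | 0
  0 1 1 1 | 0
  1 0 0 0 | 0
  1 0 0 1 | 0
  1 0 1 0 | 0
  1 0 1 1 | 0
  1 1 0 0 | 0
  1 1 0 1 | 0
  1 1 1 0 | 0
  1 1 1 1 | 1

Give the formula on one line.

((b & (a & (d | c))) & ((~b & ~d) | (c & d)))

  (d | c) = 0111011101110111
  (a & (d | c)) = 0000000001110111
  (b & (a & (d | c))) = 0000000000000111
  ~b = 1111000011110000
  ~d = 1010101010101010
  (~b & ~d) = 1010000010100000
  (c & d) = 0001000100010001
  ((~b & ~d) | (c & d)) = 1011000110110001
  ((b & (a & (d | c))) & ((~b & ~d) | (c & d))) = 0000000000000001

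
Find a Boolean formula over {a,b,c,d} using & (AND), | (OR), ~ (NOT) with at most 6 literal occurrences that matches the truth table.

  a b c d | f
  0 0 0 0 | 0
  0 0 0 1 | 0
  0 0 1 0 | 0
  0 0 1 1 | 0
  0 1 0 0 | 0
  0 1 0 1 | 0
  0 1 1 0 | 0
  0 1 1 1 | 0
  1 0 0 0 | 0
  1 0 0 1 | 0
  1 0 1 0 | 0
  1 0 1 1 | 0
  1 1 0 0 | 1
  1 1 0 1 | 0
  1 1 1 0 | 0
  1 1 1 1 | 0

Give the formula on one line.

  ~d = 1010101010101010
  (c | ~d) = 1011101110111011
  ~c = 1100110011001100
  ((c | ~d) & ~c) = 1000100010001000
  (((c | ~d) & ~c) & a) = 0000000010001000
  (b & a) = 0000000000001111
  ((((c | ~d) & ~c) & a) & (b & a)) = 0000000000001000

((((c | ~d) & ~c) & a) & (b & a))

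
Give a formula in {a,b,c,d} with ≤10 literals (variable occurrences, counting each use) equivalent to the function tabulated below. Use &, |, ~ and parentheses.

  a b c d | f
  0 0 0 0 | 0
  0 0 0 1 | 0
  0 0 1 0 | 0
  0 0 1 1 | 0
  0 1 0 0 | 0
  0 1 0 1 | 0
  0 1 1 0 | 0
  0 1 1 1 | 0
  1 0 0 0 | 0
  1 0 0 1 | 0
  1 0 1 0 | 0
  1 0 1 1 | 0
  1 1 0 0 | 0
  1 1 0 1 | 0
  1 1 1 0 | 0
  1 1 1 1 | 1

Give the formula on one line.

  ~d = 1010101010101010
  ~b = 1111000011110000
  (~d & ~b) = 1010000010100000
  (c | d) = 0111011101110111
  ((c | d) & b) = 0000011100000111
  ((~d & ~b) | ((c | d) & b)) = 1010011110100111
  (a | ~b) = 1111000011111111
  (d & (a | ~b)) = 0101000001010101
  (((~d & ~b) | ((c | d) & b)) & (d & (a | ~b))) = 0000000000000101
  ((((~d & ~b) | ((c | d) & b)) & (d & (a | ~b))) & c) = 0000000000000001

((((~d & ~b) | ((c | d) & b)) & (d & (a | ~b))) & c)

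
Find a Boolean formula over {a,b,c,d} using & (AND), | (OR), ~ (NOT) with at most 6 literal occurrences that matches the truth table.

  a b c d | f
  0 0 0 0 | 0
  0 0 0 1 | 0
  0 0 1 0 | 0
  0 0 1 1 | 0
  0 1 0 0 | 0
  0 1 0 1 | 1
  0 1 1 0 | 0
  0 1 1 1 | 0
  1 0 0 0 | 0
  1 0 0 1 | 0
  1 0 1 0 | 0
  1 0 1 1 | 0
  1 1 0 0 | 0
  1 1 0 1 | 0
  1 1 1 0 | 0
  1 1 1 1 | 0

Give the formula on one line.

(~c & ((b & d) & ~a))

  ~c = 1100110011001100
  (b & d) = 0000010100000101
  ~a = 1111111100000000
  ((b & d) & ~a) = 0000010100000000
  (~c & ((b & d) & ~a)) = 0000010000000000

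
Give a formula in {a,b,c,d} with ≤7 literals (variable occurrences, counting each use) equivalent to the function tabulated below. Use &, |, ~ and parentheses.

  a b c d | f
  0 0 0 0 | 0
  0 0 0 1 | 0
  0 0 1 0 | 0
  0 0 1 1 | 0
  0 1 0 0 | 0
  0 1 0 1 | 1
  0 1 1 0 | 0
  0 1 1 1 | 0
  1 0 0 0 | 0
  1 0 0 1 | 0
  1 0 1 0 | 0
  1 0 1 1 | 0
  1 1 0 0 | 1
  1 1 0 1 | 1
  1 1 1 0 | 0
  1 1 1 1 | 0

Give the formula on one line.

(b & ((c & ~b) | (((a | d) | ~b) & ~c)))

  ~b = 1111000011110000
  (c & ~b) = 0011000000110000
  (a | d) = 0101010111111111
  ((a | d) | ~b) = 1111010111111111
  ~c = 1100110011001100
  (((a | d) | ~b) & ~c) = 1100010011001100
  ((c & ~b) | (((a | d) | ~b) & ~c)) = 1111010011111100
  (b & ((c & ~b) | (((a | d) | ~b) & ~c))) = 0000010000001100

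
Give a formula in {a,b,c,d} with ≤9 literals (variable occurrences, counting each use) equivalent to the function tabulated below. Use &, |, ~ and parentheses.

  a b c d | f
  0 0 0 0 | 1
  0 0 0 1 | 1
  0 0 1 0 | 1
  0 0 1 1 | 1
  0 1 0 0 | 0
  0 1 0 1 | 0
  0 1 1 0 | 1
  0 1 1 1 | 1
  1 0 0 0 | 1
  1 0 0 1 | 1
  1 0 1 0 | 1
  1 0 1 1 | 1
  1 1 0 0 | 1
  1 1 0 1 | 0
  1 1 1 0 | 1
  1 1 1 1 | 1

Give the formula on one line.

(((~b | (~d | c)) & (a | ~b)) | (c | ~b))

  ~b = 1111000011110000
  ~d = 1010101010101010
  (~d | c) = 1011101110111011
  (~b | (~d | c)) = 1111101111111011
  (a | ~b) = 1111000011111111
  ((~b | (~d | c)) & (a | ~b)) = 1111000011111011
  (c | ~b) = 1111001111110011
  (((~b | (~d | c)) & (a | ~b)) | (c | ~b)) = 1111001111111011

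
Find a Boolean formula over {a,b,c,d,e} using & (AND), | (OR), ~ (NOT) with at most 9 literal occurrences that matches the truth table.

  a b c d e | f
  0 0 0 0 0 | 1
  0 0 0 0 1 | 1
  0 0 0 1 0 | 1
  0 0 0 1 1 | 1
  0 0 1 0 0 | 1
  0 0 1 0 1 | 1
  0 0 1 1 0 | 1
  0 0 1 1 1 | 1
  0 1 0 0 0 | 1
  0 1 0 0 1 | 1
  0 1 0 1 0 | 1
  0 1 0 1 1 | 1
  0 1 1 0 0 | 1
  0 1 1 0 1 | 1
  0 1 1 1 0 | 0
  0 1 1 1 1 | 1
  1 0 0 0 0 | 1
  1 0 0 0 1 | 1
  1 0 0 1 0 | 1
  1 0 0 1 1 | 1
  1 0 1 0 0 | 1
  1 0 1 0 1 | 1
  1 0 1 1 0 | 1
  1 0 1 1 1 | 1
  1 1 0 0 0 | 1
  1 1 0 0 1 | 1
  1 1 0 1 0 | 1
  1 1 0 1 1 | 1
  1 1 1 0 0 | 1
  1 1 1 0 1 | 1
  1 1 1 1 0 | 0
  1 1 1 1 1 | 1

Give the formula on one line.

((~b | (c & (~d | (~c & ~e)))) | ((~c | ~d) | (b & e)))

  ~b = 11111111000000001111111100000000
  ~d = 11001100110011001100110011001100
  ~c = 11110000111100001111000011110000
  ~e = 10101010101010101010101010101010
  (~c & ~e) = 10100000101000001010000010100000
  (~d | (~c & ~e)) = 11101100111011001110110011101100
  (c & (~d | (~c & ~e))) = 00001100000011000000110000001100
  (~b | (c & (~d | (~c & ~e)))) = 11111111000011001111111100001100
  (~c | ~d) = 11111100111111001111110011111100
  (b & e) = 00000000010101010000000001010101
  ((~c | ~d) | (b & e)) = 11111100111111011111110011111101
  ((~b | (c & (~d | (~c & ~e)))) | ((~c | ~d) | (b & e))) = 11111111111111011111111111111101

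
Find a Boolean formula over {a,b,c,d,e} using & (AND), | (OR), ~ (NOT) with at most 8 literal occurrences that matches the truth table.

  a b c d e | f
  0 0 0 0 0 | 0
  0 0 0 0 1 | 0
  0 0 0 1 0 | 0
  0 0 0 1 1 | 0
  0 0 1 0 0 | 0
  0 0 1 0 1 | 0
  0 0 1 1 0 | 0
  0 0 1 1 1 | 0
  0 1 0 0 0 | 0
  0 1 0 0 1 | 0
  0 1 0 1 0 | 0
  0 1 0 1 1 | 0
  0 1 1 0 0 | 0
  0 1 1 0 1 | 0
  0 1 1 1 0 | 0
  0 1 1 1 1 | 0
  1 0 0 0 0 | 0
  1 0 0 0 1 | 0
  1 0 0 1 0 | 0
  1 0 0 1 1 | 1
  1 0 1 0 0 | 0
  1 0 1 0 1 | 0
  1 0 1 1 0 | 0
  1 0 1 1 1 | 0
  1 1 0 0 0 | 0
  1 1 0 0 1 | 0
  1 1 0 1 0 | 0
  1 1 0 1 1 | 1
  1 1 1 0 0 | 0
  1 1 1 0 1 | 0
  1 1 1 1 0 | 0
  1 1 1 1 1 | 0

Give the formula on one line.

((~c & (~a | e)) & (a & d))

  ~c = 11110000111100001111000011110000
  ~a = 11111111111111110000000000000000
  (~a | e) = 11111111111111110101010101010101
  (~c & (~a | e)) = 11110000111100000101000001010000
  (a & d) = 00000000000000000011001100110011
  ((~c & (~a | e)) & (a & d)) = 00000000000000000001000000010000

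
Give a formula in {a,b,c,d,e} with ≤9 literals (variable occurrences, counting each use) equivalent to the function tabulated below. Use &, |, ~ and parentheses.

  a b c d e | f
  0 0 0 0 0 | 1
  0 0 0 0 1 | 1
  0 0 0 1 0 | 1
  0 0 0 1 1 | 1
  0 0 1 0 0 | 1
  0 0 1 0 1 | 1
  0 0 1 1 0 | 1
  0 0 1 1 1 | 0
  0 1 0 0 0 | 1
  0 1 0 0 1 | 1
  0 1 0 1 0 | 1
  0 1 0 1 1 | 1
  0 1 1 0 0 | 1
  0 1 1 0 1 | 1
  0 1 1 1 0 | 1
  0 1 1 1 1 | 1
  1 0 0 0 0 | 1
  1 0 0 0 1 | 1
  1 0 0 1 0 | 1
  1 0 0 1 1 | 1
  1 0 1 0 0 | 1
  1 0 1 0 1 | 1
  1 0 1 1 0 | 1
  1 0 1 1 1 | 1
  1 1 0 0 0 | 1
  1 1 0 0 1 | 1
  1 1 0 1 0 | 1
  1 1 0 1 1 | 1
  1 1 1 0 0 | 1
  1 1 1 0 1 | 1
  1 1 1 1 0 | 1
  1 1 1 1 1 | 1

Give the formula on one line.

((((~c | ~d) | a) | (b | a)) | (~e | (e & ~d)))

  ~c = 11110000111100001111000011110000
  ~d = 11001100110011001100110011001100
  (~c | ~d) = 11111100111111001111110011111100
  ((~c | ~d) | a) = 11111100111111001111111111111111
  (b | a) = 00000000111111111111111111111111
  (((~c | ~d) | a) | (b | a)) = 11111100111111111111111111111111
  ~e = 10101010101010101010101010101010
  (e & ~d) = 01000100010001000100010001000100
  (~e | (e & ~d)) = 11101110111011101110111011101110
  ((((~c | ~d) | a) | (b | a)) | (~e | (e & ~d))) = 11111110111111111111111111111111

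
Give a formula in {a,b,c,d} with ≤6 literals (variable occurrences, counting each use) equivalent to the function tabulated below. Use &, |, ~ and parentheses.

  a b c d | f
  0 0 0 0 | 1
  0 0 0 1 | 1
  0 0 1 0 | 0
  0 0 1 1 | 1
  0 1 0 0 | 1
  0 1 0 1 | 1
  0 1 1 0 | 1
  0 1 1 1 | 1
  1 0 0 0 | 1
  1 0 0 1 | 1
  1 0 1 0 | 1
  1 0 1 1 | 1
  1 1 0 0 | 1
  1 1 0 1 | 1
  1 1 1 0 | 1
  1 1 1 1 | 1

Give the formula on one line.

((b | (a | (~c & ~a))) | d)

  ~c = 1100110011001100
  ~a = 1111111100000000
  (~c & ~a) = 1100110000000000
  (a | (~c & ~a)) = 1100110011111111
  (b | (a | (~c & ~a))) = 1100111111111111
  ((b | (a | (~c & ~a))) | d) = 1101111111111111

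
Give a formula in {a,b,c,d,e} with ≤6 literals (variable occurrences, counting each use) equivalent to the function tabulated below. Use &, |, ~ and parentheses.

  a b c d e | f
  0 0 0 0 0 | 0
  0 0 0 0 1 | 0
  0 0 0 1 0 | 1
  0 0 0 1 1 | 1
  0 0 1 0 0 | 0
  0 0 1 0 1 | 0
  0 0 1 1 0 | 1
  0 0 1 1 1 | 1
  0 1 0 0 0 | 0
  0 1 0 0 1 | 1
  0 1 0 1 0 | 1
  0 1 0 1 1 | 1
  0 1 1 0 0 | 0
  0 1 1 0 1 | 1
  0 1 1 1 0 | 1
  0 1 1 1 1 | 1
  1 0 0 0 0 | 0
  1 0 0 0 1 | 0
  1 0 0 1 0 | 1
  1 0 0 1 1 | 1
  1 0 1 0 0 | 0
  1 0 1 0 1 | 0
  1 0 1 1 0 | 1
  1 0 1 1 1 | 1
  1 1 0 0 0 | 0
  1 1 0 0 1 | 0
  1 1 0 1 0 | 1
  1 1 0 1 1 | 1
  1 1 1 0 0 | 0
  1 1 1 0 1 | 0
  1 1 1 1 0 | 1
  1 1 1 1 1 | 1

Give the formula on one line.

  ~a = 11111111111111110000000000000000
  (~a & e) = 01010101010101010000000000000000
  (b & (~a & e)) = 00000000010101010000000000000000
  (d | (b & (~a & e))) = 00110011011101110011001100110011

(d | (b & (~a & e)))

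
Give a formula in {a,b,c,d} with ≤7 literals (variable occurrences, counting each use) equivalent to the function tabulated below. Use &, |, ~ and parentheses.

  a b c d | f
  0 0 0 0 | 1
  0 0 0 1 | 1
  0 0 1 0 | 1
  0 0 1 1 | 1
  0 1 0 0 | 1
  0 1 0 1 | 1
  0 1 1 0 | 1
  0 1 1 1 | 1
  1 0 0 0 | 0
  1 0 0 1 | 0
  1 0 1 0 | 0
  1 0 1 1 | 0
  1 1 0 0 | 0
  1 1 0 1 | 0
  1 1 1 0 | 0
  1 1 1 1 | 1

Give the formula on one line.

(((b & d) & c) | ~a)

  (b & d) = 0000010100000101
  ((b & d) & c) = 0000000100000001
  ~a = 1111111100000000
  (((b & d) & c) | ~a) = 1111111100000001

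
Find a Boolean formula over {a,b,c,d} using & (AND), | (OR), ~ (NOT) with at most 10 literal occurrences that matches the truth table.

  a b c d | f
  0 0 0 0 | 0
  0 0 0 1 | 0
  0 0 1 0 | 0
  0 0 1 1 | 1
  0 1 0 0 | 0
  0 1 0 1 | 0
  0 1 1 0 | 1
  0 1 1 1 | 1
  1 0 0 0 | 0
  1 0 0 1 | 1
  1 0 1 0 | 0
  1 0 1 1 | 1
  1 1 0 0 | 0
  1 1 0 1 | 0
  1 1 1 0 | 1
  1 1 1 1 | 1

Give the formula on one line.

  ~b = 1111000011110000
  ~c = 1100110011001100
  (d & ~c) = 0100010001000100
  (~b | (d & ~c)) = 1111010011110100
  (d & (~b | (d & ~c))) = 0101010001010100
  ((d & (~b | (d & ~c))) | b) = 0101111101011111
  (a & d) = 0000000001010101
  (~b & (a & d)) = 0000000001010000
  (c | (~b & (a & d))) = 0011001101110011
  (((d & (~b | (d & ~c))) | b) & (c | (~b & (a & d)))) = 0001001101010011

(((d & (~b | (d & ~c))) | b) & (c | (~b & (a & d))))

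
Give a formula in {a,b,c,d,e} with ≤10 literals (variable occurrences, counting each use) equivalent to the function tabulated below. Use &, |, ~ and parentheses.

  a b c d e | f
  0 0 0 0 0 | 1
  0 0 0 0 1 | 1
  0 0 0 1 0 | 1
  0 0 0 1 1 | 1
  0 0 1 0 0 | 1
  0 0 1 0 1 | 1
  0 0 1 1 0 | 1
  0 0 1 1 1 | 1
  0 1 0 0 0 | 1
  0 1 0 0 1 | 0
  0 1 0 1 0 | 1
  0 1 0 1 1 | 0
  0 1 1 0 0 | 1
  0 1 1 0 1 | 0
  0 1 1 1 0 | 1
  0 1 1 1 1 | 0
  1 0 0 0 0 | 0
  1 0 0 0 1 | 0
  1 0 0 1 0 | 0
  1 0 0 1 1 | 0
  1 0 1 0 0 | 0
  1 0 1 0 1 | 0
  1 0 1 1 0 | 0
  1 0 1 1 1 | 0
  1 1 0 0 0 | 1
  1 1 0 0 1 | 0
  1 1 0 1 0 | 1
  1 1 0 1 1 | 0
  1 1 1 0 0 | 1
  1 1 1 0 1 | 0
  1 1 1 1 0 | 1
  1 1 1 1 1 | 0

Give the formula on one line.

((~a | b) & ((~e & b) | (~b & (~e | ((~a | ~d) | b)))))

  ~a = 11111111111111110000000000000000
  (~a | b) = 11111111111111110000000011111111
  ~e = 10101010101010101010101010101010
  (~e & b) = 00000000101010100000000010101010
  ~b = 11111111000000001111111100000000
  ~d = 11001100110011001100110011001100
  (~a | ~d) = 11111111111111111100110011001100
  ((~a | ~d) | b) = 11111111111111111100110011111111
  (~e | ((~a | ~d) | b)) = 11111111111111111110111011111111
  (~b & (~e | ((~a | ~d) | b))) = 11111111000000001110111000000000
  ((~e & b) | (~b & (~e | ((~a | ~d) | b)))) = 11111111101010101110111010101010
  ((~a | b) & ((~e & b) | (~b & (~e | ((~a | ~d) | b))))) = 11111111101010100000000010101010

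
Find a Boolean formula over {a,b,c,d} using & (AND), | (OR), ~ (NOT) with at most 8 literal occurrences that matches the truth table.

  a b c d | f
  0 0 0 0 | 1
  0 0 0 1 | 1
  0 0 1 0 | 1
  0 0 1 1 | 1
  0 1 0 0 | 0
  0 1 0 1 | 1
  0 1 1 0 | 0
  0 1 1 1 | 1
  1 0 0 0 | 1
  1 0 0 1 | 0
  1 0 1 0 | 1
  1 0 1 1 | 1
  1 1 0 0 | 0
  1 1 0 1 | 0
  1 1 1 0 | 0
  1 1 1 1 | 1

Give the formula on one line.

(((~d | c) | ~a) & (~b | d))

  ~d = 1010101010101010
  (~d | c) = 1011101110111011
  ~a = 1111111100000000
  ((~d | c) | ~a) = 1111111110111011
  ~b = 1111000011110000
  (~b | d) = 1111010111110101
  (((~d | c) | ~a) & (~b | d)) = 1111010110110001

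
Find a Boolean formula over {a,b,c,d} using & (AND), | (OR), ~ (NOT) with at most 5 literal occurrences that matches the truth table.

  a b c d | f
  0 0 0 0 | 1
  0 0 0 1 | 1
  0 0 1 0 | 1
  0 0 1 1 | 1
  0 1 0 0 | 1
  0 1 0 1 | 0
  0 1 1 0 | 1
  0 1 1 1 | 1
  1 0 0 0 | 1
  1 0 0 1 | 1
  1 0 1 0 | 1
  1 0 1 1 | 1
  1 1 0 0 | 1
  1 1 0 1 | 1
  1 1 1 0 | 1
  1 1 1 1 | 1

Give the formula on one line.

(((~d | c) | a) | (~b & ~a))

  ~d = 1010101010101010
  (~d | c) = 1011101110111011
  ((~d | c) | a) = 1011101111111111
  ~b = 1111000011110000
  ~a = 1111111100000000
  (~b & ~a) = 1111000000000000
  (((~d | c) | a) | (~b & ~a)) = 1111101111111111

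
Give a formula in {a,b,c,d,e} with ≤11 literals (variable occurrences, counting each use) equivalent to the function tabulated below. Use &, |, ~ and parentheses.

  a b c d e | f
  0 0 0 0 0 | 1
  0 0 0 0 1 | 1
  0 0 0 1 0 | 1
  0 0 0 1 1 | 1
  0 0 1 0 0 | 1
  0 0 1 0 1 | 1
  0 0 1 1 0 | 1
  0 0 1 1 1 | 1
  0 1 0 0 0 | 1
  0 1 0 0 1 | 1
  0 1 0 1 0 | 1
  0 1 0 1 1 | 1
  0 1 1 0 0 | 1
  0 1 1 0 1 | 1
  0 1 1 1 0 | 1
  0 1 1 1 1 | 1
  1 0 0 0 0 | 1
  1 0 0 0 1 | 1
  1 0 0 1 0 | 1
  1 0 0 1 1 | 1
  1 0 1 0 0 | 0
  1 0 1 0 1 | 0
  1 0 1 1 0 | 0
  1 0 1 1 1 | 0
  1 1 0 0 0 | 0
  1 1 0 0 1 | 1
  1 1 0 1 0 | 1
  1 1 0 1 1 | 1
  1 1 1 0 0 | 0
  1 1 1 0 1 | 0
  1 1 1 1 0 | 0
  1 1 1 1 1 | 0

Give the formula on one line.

(~a | ((~c & ((d | c) | (~b | e))) | (b & (~d & ~a))))

  ~a = 11111111111111110000000000000000
  ~c = 11110000111100001111000011110000
  (d | c) = 00111111001111110011111100111111
  ~b = 11111111000000001111111100000000
  (~b | e) = 11111111010101011111111101010101
  ((d | c) | (~b | e)) = 11111111011111111111111101111111
  (~c & ((d | c) | (~b | e))) = 11110000011100001111000001110000
  ~d = 11001100110011001100110011001100
  (~d & ~a) = 11001100110011000000000000000000
  (b & (~d & ~a)) = 00000000110011000000000000000000
  ((~c & ((d | c) | (~b | e))) | (b & (~d & ~a))) = 11110000111111001111000001110000
  (~a | ((~c & ((d | c) | (~b | e))) | (b & (~d & ~a)))) = 11111111111111111111000001110000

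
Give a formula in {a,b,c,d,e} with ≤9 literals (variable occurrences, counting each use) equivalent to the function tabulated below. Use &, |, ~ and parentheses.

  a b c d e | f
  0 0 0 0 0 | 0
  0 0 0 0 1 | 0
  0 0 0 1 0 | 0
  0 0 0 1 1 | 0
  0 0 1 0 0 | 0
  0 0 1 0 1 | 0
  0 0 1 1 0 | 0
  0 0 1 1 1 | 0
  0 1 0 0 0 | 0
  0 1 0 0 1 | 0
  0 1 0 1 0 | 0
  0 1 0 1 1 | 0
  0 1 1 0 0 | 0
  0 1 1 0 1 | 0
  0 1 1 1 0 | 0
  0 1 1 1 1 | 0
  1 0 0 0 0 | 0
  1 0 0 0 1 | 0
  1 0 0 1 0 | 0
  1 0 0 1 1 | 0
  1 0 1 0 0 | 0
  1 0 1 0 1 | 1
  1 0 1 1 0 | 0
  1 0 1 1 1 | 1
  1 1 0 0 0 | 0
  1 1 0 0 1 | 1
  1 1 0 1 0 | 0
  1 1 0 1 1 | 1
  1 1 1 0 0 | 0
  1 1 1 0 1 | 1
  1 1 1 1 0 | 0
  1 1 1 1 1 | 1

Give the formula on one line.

  (e & a) = 00000000000000000101010101010101
  (c & e) = 00000101000001010000010100000101
  ((c & e) | b) = 00000101111111110000010111111111
  (c | ((c & e) | b)) = 00001111111111110000111111111111
  ((e & a) & (c | ((c & e) | b))) = 00000000000000000000010101010101

((e & a) & (c | ((c & e) | b)))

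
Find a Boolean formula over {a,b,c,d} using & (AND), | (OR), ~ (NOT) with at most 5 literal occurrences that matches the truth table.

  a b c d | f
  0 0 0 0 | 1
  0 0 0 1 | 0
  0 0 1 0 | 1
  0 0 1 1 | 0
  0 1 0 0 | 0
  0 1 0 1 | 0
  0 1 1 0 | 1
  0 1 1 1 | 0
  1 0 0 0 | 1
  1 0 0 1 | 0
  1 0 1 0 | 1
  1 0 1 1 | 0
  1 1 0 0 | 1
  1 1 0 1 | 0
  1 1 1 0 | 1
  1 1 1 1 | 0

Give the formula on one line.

  ~d = 1010101010101010
  ~b = 1111000011110000
  (~b | c) = 1111001111110011
  (~d & a) = 0000000010101010
  ((~b | c) | (~d & a)) = 1111001111111011
  (~d & ((~b | c) | (~d & a))) = 1010001010101010

(~d & ((~b | c) | (~d & a)))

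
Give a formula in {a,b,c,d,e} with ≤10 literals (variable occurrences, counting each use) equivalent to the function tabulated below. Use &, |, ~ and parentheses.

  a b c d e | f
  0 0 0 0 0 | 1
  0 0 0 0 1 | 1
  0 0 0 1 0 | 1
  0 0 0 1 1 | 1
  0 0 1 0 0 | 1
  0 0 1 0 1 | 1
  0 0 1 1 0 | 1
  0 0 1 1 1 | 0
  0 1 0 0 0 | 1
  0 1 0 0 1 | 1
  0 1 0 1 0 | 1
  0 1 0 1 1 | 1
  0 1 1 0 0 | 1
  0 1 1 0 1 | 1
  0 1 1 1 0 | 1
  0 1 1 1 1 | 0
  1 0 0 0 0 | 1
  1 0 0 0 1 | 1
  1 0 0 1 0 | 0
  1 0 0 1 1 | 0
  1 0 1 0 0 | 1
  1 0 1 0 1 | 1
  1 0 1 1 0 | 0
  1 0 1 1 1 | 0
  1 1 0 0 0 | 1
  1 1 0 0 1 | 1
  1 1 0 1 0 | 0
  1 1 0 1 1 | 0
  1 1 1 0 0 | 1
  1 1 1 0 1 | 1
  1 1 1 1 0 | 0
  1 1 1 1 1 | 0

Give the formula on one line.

  ~e = 10101010101010101010101010101010
  ~c = 11110000111100001111000011110000
  (~e | ~c) = 11111010111110101111101011111010
  ~d = 11001100110011001100110011001100
  (~d | c) = 11001111110011111100111111001111
  ((~d | c) | b) = 11001111111111111100111111111111
  (e & ((~d | c) | b)) = 01000101010101010100010101010101
  ~b = 11111111000000001111111100000000
  ((e & ((~d | c) | b)) & ~b) = 01000101000000000100010100000000
  ~a = 11111111111111110000000000000000
  (((e & ((~d | c) | b)) & ~b) | ~a) = 11111111111111110100010100000000
  ((~e | ~c) & (((e & ((~d | c) | b)) & ~b) | ~a)) = 11111010111110100100000000000000
  (((~e | ~c) & (((e & ((~d | c) | b)) & ~b) | ~a)) | ~d) = 11111110111111101100110011001100

(((~e | ~c) & (((e & ((~d | c) | b)) & ~b) | ~a)) | ~d)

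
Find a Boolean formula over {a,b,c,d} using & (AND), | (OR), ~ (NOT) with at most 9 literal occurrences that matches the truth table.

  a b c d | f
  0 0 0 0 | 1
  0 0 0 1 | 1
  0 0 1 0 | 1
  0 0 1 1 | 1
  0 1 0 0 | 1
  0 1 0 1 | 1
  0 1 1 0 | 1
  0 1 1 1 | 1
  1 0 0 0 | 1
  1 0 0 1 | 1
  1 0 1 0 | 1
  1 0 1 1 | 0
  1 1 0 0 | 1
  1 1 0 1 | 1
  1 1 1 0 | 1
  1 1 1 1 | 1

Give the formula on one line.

  ~d = 1010101010101010
  ~c = 1100110011001100
  (~d | ~c) = 1110111011101110
  ~a = 1111111100000000
  ((~d | ~c) | ~a) = 1111111111101110
  (c | ~a) = 1111111100110011
  (b & (c | ~a)) = 0000111100000011
  (((~d | ~c) | ~a) | (b & (c | ~a))) = 1111111111101111

(((~d | ~c) | ~a) | (b & (c | ~a)))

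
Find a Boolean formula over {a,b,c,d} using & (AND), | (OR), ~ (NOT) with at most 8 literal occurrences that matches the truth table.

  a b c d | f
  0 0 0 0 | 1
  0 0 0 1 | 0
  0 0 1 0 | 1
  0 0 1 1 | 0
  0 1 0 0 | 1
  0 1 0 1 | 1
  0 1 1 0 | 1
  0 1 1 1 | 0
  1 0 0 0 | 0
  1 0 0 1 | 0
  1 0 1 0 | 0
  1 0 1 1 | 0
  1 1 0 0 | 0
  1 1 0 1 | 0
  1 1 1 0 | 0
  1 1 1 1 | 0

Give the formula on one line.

(((((a | (b | ~d)) | c) & ~c) | ~d) & ~a)

  ~d = 1010101010101010
  (b | ~d) = 1010111110101111
  (a | (b | ~d)) = 1010111111111111
  ((a | (b | ~d)) | c) = 1011111111111111
  ~c = 1100110011001100
  (((a | (b | ~d)) | c) & ~c) = 1000110011001100
  ((((a | (b | ~d)) | c) & ~c) | ~d) = 1010111011101110
  ~a = 1111111100000000
  (((((a | (b | ~d)) | c) & ~c) | ~d) & ~a) = 1010111000000000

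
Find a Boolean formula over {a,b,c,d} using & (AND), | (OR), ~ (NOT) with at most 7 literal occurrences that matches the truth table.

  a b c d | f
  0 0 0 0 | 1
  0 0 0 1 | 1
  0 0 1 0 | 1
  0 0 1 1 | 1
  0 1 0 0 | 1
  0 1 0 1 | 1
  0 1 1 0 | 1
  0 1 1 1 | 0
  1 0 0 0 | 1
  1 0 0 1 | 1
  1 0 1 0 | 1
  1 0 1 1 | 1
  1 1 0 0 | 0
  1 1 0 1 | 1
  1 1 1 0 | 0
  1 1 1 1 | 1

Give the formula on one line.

  ~d = 1010101010101010
  ~a = 1111111100000000
  (~d & ~a) = 1010101000000000
  ~c = 1100110011001100
  (~c | a) = 1100110011111111
  ((~c | a) & d) = 0100010001010101
  ~b = 1111000011110000
  (((~c | a) & d) | ~b) = 1111010011110101
  ((~d & ~a) | (((~c | a) & d) | ~b)) = 1111111011110101

((~d & ~a) | (((~c | a) & d) | ~b))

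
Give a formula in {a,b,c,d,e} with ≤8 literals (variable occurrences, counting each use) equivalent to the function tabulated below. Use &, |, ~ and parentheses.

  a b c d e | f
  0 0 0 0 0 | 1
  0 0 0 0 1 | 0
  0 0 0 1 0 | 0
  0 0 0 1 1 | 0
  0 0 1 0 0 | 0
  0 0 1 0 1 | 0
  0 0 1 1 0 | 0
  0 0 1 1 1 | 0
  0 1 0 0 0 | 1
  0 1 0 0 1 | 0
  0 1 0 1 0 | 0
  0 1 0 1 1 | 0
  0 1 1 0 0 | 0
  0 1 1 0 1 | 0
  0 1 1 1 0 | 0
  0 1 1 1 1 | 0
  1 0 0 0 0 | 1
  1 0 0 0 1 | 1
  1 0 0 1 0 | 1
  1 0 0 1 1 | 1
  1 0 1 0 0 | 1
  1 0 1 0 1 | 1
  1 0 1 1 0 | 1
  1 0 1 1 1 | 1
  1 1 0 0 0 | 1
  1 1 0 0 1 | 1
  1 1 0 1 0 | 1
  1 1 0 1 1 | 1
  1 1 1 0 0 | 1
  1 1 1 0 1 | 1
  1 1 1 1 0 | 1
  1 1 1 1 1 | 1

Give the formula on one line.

((~c & (((~e | a) & (~a | b)) & (~d | a))) | a)

  ~c = 11110000111100001111000011110000
  ~e = 10101010101010101010101010101010
  (~e | a) = 10101010101010101111111111111111
  ~a = 11111111111111110000000000000000
  (~a | b) = 11111111111111110000000011111111
  ((~e | a) & (~a | b)) = 10101010101010100000000011111111
  ~d = 11001100110011001100110011001100
  (~d | a) = 11001100110011001111111111111111
  (((~e | a) & (~a | b)) & (~d | a)) = 10001000100010000000000011111111
  (~c & (((~e | a) & (~a | b)) & (~d | a))) = 10000000100000000000000011110000
  ((~c & (((~e | a) & (~a | b)) & (~d | a))) | a) = 10000000100000001111111111111111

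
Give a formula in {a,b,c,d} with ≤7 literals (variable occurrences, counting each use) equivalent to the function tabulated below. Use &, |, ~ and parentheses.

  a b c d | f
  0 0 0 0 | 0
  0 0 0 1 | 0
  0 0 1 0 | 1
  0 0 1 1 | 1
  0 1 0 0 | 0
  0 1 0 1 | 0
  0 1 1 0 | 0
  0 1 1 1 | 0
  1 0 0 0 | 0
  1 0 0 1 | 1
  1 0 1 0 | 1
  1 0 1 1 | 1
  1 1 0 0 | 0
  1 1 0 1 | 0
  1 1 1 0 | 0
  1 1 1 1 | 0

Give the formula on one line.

(((a & (d | c)) | c) & ~b)

  (d | c) = 0111011101110111
  (a & (d | c)) = 0000000001110111
  ((a & (d | c)) | c) = 0011001101110111
  ~b = 1111000011110000
  (((a & (d | c)) | c) & ~b) = 0011000001110000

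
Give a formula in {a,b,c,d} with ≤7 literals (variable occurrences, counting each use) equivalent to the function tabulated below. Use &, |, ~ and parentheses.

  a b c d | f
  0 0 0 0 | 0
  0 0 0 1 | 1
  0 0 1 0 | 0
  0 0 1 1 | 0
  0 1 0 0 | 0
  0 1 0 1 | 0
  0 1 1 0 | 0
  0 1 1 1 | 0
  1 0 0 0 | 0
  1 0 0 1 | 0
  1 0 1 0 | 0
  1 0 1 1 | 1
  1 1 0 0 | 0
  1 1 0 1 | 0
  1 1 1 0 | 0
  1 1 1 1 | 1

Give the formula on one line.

  ~c = 1100110011001100
  (a | ~c) = 1100110011111111
  ((a | ~c) & d) = 0100010001010101
  ~a = 1111111100000000
  ~b = 1111000011110000
  (~a & ~b) = 1111000000000000
  (c | (~a & ~b)) = 1111001100110011
  (((a | ~c) & d) & (c | (~a & ~b))) = 0100000000010001

(((a | ~c) & d) & (c | (~a & ~b)))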